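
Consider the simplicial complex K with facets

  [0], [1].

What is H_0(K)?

H_0 = Z^2.

Take the total order 0 < 1 on the vertex set. Then K (dimension 0) consists of the simplices:

  0-simplices (2): [0], [1]

so the chain groups are C_0 ≅ Z^2.

Computing H_k = (kernel of ∂_k) / (image of ∂_{k+1}):

  H_0: rank C_0 − rank ∂_1 = 2 − 0 = 2, and there is no ∂_1, so H_0 = Z^2.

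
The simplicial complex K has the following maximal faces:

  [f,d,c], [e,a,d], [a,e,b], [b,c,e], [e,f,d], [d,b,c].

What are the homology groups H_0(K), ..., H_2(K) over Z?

Order the vertices as a < b < c < d < e < f. Listing each simplex with vertices in this order, K has dimension 2 with simplices:

  0-simplices (6): a, b, c, d, e, f
  1-simplices (12): ab, ad, ae, bc, bd, be, cd, ce, cf, de, df, ef
  2-simplices (6): abe, ade, bcd, bce, cdf, def

giving chain groups C_0 ≅ Z^6, C_1 ≅ Z^12, C_2 ≅ Z^6.

Boundary ∂_1: C_1 → C_0 sends each edge [p,q] (with p < q) to q − p.
The resulting 6×12 matrix has rank 5, and its Smith normal form has invariant factors (1,1,1,1,1).

Boundary ∂_2: C_2 → C_1 acts by ∂[p,q,r] = [q,r] − [p,r] + [p,q]. For instance
  ∂bcd = cd − bd + bc,
  ∂def = ef − df + de.
As a 12×6 matrix over Z this has rank 6, with invariant factors (1,1,1,1,1,1).

Reading off H_k = ker ∂_k / im ∂_{k+1}:

  H_0: rank C_0 − rank ∂_1 = 6 − 5 = 1, and the invariant factors of ∂_1 are all 1, so H_0 = Z.
  H_1: rank ker ∂_1 − rank ∂_2 = (12 − 5) − 6 = 1, and the invariant factors of ∂_2 are all 1, so H_1 = Z.
  H_2: rank ker ∂_2 − rank ∂_3 = (6 − 6) − 0 = 0, and there is no ∂_3, so H_2 = 0.

H_0 = Z,  H_1 = Z,  H_2 = 0.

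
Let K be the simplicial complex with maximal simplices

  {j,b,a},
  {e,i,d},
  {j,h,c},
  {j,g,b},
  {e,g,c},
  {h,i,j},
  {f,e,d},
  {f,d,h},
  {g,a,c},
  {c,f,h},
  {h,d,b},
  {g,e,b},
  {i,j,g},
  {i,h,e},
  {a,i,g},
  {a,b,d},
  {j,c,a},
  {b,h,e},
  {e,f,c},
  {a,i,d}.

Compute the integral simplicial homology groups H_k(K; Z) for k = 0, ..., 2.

Take the total order a < b < c < d < e < f < g < h < i < j on the vertex set. Then K (dimension 2) consists of the simplices:

  0-simplices (10): a, b, c, d, e, f, g, h, i, j
  1-simplices (30): ab, ac, ad, ag, ai, aj, bd, be, bg, bh, bj, ce, cf, cg, ch, cj, de, df, dh, di, ef, eg, eh, ei, fh, gi, gj, hi, hj, ij
  2-simplices (20): abd, abj, acg, acj, adi, agi, bdh, beg, beh, bgj, cef, ceg, cfh, chj, def, dei, dfh, ehi, gij, hij

giving chain groups C_0 ≅ Z^10, C_1 ≅ Z^30, C_2 ≅ Z^20.

Boundary ∂_1: C_1 → C_0 sends each edge [p,q] (with p < q) to q − p. For instance
  ∂bd = d − b.
The 10×30 boundary matrix has rank 9 and Smith normal form diag(1,1,1,1,1,1,1,1,1).

Boundary ∂_2: C_2 → C_1 sends each 2-simplex [p,q,r] to [q,r] − [p,r] + [p,q]. For instance
  ∂beh = eh − bh + be,
  ∂gij = ij − gj + gi.
As a 30×20 matrix over Z this has rank 20, with invariant factors (1,1,1,1,1,1,1,1,1,1,1,1,1,1,1,1,1,1,1,2).

Computing H_k = (kernel of ∂_k) / (image of ∂_{k+1}):

  H_0: rank C_0 − rank ∂_1 = 10 − 9 = 1, and the invariant factors of ∂_1 are all 1, so H_0 = Z.
  H_1: rank ker ∂_1 − rank ∂_2 = (30 − 9) − 20 = 1, and ∂_2 has invariant factor 2 > 1, so H_1 = Z ⊕ Z/2.
  H_2: rank ker ∂_2 − rank ∂_3 = (20 − 20) − 0 = 0, and there is no ∂_3, so H_2 = 0.

H_0 = Z,  H_1 = Z ⊕ Z/2,  H_2 = 0.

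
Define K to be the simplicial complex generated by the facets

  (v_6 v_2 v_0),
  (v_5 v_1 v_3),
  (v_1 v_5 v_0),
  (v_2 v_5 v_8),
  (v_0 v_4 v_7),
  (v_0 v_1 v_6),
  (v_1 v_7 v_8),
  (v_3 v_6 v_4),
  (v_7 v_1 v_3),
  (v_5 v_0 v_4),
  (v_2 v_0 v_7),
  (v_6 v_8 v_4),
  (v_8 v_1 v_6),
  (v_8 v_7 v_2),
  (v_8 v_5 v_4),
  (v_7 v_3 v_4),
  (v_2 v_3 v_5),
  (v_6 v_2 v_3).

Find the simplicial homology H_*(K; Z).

H_0 = Z,  H_1 = Z^2,  H_2 = Z.

Fix the vertex order v_0 < v_1 < v_2 < v_3 < v_4 < v_5 < v_6 < v_7 < v_8 and write every simplex with vertices in increasing order. Then dim K = 2 and the simplices of K are:

  0-simplices (9): [v_0], [v_1], [v_2], [v_3], [v_4], [v_5], [v_6], [v_7], [v_8]
  1-simplices (27): (27 of them)
  2-simplices (18): (18 of them)

giving chain groups C_0 ≅ Z^9, C_1 ≅ Z^27, C_2 ≅ Z^18.

The boundary map ∂_1: C_1 → C_0 maps an edge to its endpoints' difference, ∂[p,q] = q − p. For instance
  ∂[v_4,v_7] = [v_7] − [v_4].
The 9×27 boundary matrix has rank 8 and Smith normal form diag(1,1,1,1,1,1,1,1).

Boundary ∂_2: C_2 → C_1 sends each 2-simplex [p,q,r] to [q,r] − [p,r] + [p,q]. For instance
  ∂[v_4,v_5,v_8] = [v_5,v_8] − [v_4,v_8] + [v_4,v_5],
  ∂[v_0,v_2,v_6] = [v_2,v_6] − [v_0,v_6] + [v_0,v_2].
The resulting 27×18 matrix has rank 17, and its Smith normal form has invariant factors (1,1,1,1,1,1,1,1,1,1,1,1,1,1,1,1,1).

Computing H_k = (kernel of ∂_k) / (image of ∂_{k+1}):

  H_0: rank C_0 − rank ∂_1 = 9 − 8 = 1, and the invariant factors of ∂_1 are all 1, so H_0 ≅ Z.
  H_1: rank ker ∂_1 − rank ∂_2 = (27 − 8) − 17 = 2, and the invariant factors of ∂_2 are all 1, so H_1 ≅ Z^2.
  H_2: rank ker ∂_2 − rank ∂_3 = (18 − 17) − 0 = 1, and there is no ∂_3, so H_2 ≅ Z.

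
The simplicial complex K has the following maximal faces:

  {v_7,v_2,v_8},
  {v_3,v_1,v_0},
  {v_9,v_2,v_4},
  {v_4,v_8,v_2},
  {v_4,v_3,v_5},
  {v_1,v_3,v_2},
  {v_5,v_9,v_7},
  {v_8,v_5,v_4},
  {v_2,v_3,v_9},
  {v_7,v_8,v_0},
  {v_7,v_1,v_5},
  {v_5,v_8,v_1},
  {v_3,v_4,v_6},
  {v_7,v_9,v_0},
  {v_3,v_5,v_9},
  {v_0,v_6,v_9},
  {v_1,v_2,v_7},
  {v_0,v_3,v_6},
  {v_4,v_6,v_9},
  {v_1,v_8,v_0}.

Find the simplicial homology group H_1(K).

We work with the vertex ordering v_0 < v_1 < v_2 < v_3 < v_4 < v_5 < v_6 < v_7 < v_8 < v_9. The simplices of K, each written with vertices in increasing order, are:

  0-simplices (10): [v_0], [v_1], [v_2], [v_3], [v_4], [v_5], [v_6], [v_7], [v_8], [v_9]
  1-simplices (30): (30 of them)
  2-simplices (20): (20 of them)

Hence C_0 ≅ Z^10, C_1 ≅ Z^30, C_2 ≅ Z^20.

The boundary map ∂_1: C_1 → C_0 is given by ∂[p,q] = [q] − [p].
This gives a 10×30 integer matrix of rank 9; reducing to Smith normal form yields diagonal entries (1,1,1,1,1,1,1,1,1).

The boundary map ∂_2: C_2 → C_1 maps a triangle to the signed sum of its edges. For instance
  ∂[v_5,v_7,v_9] = [v_7,v_9] − [v_5,v_9] + [v_5,v_7],
  ∂[v_2,v_4,v_9] = [v_4,v_9] − [v_2,v_9] + [v_2,v_4].
The 30×20 boundary matrix has rank 20 and Smith normal form diag(1,1,1,1,1,1,1,1,1,1,1,1,1,1,1,1,1,1,1,2).

Now H_k = ker ∂_k / im ∂_{k+1}, so:

  H_1: rank ker ∂_1 − rank ∂_2 = (30 − 9) − 20 = 1, and ∂_2 has invariant factor 2 > 1, so H_1 = Z × Z/2.

(K is a triangulation of the Klein bottle.)

H_1 = Z × Z/2.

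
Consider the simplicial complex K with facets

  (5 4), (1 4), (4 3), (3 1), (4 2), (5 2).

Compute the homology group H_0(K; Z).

H_0 = Z.

We work with the vertex ordering 1 < 2 < 3 < 4 < 5. The simplices of K, each written with vertices in increasing order, are:

  0-simplices (5): [1], [2], [3], [4], [5]
  1-simplices (6): [1,3], [1,4], [2,4], [2,5], [3,4], [4,5]

Hence C_0 ≅ Z^5, C_1 ≅ Z^6.

∂_1: C_1 → C_0 maps an edge to its endpoints' difference, ∂[p,q] = q − p. For instance
  ∂[1,4] = [4] − [1].
The resulting 5×6 matrix has rank 4, and its Smith normal form has invariant factors (1,1,1,1).

Computing H_k = (kernel of ∂_k) / (image of ∂_{k+1}):

  H_0: rank C_0 − rank ∂_1 = 5 − 4 = 1, and the invariant factors of ∂_1 are all 1, so H_0 = Z.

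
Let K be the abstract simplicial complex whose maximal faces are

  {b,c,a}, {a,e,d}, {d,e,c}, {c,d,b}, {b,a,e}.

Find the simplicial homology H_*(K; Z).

H_0 = Z,  H_1 = Z,  H_2 = 0.

Fix the vertex order a < b < c < d < e and write every simplex with vertices in increasing order. Then dim K = 2 and the simplices of K are:

  0-simplices (5): a, b, c, d, e
  1-simplices (10): ab, ac, ad, ae, bc, bd, be, cd, ce, de
  2-simplices (5): abc, abe, ade, bcd, cde

so the chain groups are C_0 ≅ Z^5, C_1 ≅ Z^10, C_2 ≅ Z^5.

The boundary map ∂_1: C_1 → C_0 is given by ∂[p,q] = [q] − [p]. For instance
  ∂ae = e − a.
This gives a 5×10 integer matrix of rank 4; reducing to Smith normal form yields diagonal entries (1,1,1,1).

Boundary ∂_2: C_2 → C_1 sends each 2-simplex [p,q,r] to [q,r] − [p,r] + [p,q]. For instance
  ∂abc = bc − ac + ab,
  ∂bcd = cd − bd + bc.
As a 10×5 matrix over Z this has rank 5, with invariant factors (1,1,1,1,1).

Reading off H_k = ker ∂_k / im ∂_{k+1}:

  H_0: rank C_0 − rank ∂_1 = 5 − 4 = 1, and the invariant factors of ∂_1 are all 1, so H_0 ≅ Z.
  H_1: rank ker ∂_1 − rank ∂_2 = (10 − 4) − 5 = 1, and the invariant factors of ∂_2 are all 1, so H_1 ≅ Z.
  H_2: rank ker ∂_2 − rank ∂_3 = (5 − 5) − 0 = 0, and there is no ∂_3, so H_2 ≅ 0.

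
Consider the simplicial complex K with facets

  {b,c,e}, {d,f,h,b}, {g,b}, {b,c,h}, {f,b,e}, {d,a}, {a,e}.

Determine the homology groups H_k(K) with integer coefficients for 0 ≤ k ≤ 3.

H_0 ≅ Z,  H_1 ≅ Z,  H_2 = 0,  H_3 = 0.

Order the vertices as a < b < c < d < e < f < g < h. Listing each simplex with vertices in this order, K has dimension 3 with simplices:

  0-simplices (8): a, b, c, d, e, f, g, h
  1-simplices (14): ad, ae, bc, bd, be, bf, bg, bh, ce, ch, df, dh, ef, fh
  2-simplices (7): bce, bch, bdf, bdh, bef, bfh, dfh
  3-simplices (1): bdfh

so the chain groups are C_0 ≅ Z^8, C_1 ≅ Z^14, C_2 ≅ Z^7, C_3 ≅ Z^1.

∂_1: C_1 → C_0 is given by ∂[p,q] = [q] − [p]. For instance
  ∂df = f − d.
The resulting 8×14 matrix has rank 7, and its Smith normal form has invariant factors (1,1,1,1,1,1,1).

∂_2: C_2 → C_1 sends each 2-simplex [p,q,r] to [q,r] − [p,r] + [p,q]. For instance
  ∂bch = ch − bh + bc,
  ∂dfh = fh − dh + df.
As a 14×7 matrix over Z this has rank 6, with invariant factors (1,1,1,1,1,1).

The boundary map ∂_3: C_3 → C_2 sends each 3-simplex σ to the alternating sum Σ_i (−1)^i (σ with its i-th vertex removed). For instance
  ∂bdfh = dfh − bfh + bdh − bdf.
As a 7×1 matrix over Z this has rank 1, with invariant factors (1).

Reading off H_k = ker ∂_k / im ∂_{k+1}:

  H_0: rank C_0 − rank ∂_1 = 8 − 7 = 1, and the invariant factors of ∂_1 are all 1, so H_0 = Z.
  H_1: rank ker ∂_1 − rank ∂_2 = (14 − 7) − 6 = 1, and the invariant factors of ∂_2 are all 1, so H_1 = Z.
  H_2: rank ker ∂_2 − rank ∂_3 = (7 − 6) − 1 = 0, and the invariant factors of ∂_3 are all 1, so H_2 = 0.
  H_3: rank ker ∂_3 − rank ∂_4 = (1 − 1) − 0 = 0, and there is no ∂_4, so H_3 = 0.

As a check, the Euler characteristic is 8 − 14 + 7 − 1 = 0, which agrees with 1 − 1 + 0 − 0 = 0.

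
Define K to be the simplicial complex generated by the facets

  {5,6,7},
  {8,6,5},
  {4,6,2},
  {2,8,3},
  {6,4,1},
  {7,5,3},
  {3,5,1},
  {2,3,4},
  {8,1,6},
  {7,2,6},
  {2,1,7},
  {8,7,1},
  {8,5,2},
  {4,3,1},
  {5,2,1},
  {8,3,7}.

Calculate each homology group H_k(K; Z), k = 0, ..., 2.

H_0 = Z,  H_1 = Z^2,  H_2 = Z.

Take the total order 1 < 2 < 3 < 4 < 5 < 6 < 7 < 8 on the vertex set. Then K (dimension 2) consists of the simplices:

  0-simplices (8): [1], [2], [3], [4], [5], [6], [7], [8]
  1-simplices (24): (24 of them)
  2-simplices (16): [1,2,5], [1,2,7], [1,3,4], [1,3,5], [1,4,6], [1,6,8], [1,7,8], [2,3,4], [2,3,8], [2,4,6], [2,5,8], [2,6,7], [3,5,7], [3,7,8], [5,6,7], [5,6,8]

Hence C_0 ≅ Z^8, C_1 ≅ Z^24, C_2 ≅ Z^16.

∂_1: C_1 → C_0 sends each edge [p,q] (with p < q) to q − p.
As a 8×24 matrix over Z this has rank 7, with invariant factors (1,1,1,1,1,1,1).

The boundary map ∂_2: C_2 → C_1 acts by ∂[p,q,r] = [q,r] − [p,r] + [p,q]. For instance
  ∂[1,7,8] = [7,8] − [1,8] + [1,7],
  ∂[2,3,8] = [3,8] − [2,8] + [2,3].
As a 24×16 matrix over Z this has rank 15, with invariant factors (1,1,1,1,1,1,1,1,1,1,1,1,1,1,1).

Computing H_k = (kernel of ∂_k) / (image of ∂_{k+1}):

  H_0: rank C_0 − rank ∂_1 = 8 − 7 = 1, and the invariant factors of ∂_1 are all 1, so H_0 = Z.
  H_1: rank ker ∂_1 − rank ∂_2 = (24 − 7) − 15 = 2, and the invariant factors of ∂_2 are all 1, so H_1 = Z^2.
  H_2: rank ker ∂_2 − rank ∂_3 = (16 − 15) − 0 = 1, and there is no ∂_3, so H_2 = Z.

(K is a triangulation of the torus T^2.)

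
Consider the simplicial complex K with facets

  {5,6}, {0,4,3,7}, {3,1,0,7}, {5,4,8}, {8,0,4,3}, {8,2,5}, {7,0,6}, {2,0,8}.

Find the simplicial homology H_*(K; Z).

H_0 ≅ Z,  H_1 ≅ Z,  H_2 = 0,  H_3 = 0.

Order the vertices as 0 < 1 < 2 < 3 < 4 < 5 < 6 < 7 < 8. Listing each simplex with vertices in this order, K has dimension 3 with simplices:

  0-simplices (9): [0], [1], [2], [3], [4], [5], [6], [7], [8]
  1-simplices (20): [0,1], [0,2], [0,3], [0,4], [0,6], [0,7], [0,8], [1,3], [1,7], [2,5], [2,8], [3,4], [3,7], [3,8], [4,5], [4,7], [4,8], [5,6], [5,8], [6,7]
  2-simplices (14): [0,1,3], [0,1,7], [0,2,8], [0,3,4], [0,3,7], [0,3,8], [0,4,7], [0,4,8], [0,6,7], [1,3,7], [2,5,8], [3,4,7], [3,4,8], [4,5,8]
  3-simplices (3): [0,1,3,7], [0,3,4,7], [0,3,4,8]

so the chain groups are C_0 ≅ Z^9, C_1 ≅ Z^20, C_2 ≅ Z^14, C_3 ≅ Z^3.

Boundary ∂_1: C_1 → C_0 maps an edge to its endpoints' difference, ∂[p,q] = q − p.
This gives a 9×20 integer matrix of rank 8; reducing to Smith normal form yields diagonal entries (1,1,1,1,1,1,1,1).

Boundary ∂_2: C_2 → C_1 acts by ∂[p,q,r] = [q,r] − [p,r] + [p,q]. For instance
  ∂[0,4,7] = [4,7] − [0,7] + [0,4],
  ∂[0,6,7] = [6,7] − [0,7] + [0,6].
As a 20×14 matrix over Z this has rank 11, with invariant factors (1,1,1,1,1,1,1,1,1,1,1).

∂_3: C_3 → C_2 sends each 3-simplex σ to the alternating sum Σ_i (−1)^i (σ with its i-th vertex removed). For instance
  ∂[0,3,4,7] = [3,4,7] − [0,4,7] + [0,3,7] − [0,3,4],
  ∂[0,3,4,8] = [3,4,8] − [0,4,8] + [0,3,8] − [0,3,4].
As a 14×3 matrix over Z this has rank 3, with invariant factors (1,1,1).

Reading off H_k = ker ∂_k / im ∂_{k+1}:

  H_0: rank C_0 − rank ∂_1 = 9 − 8 = 1, and the invariant factors of ∂_1 are all 1, so H_0 = Z.
  H_1: rank ker ∂_1 − rank ∂_2 = (20 − 8) − 11 = 1, and the invariant factors of ∂_2 are all 1, so H_1 = Z.
  H_2: rank ker ∂_2 − rank ∂_3 = (14 − 11) − 3 = 0, and the invariant factors of ∂_3 are all 1, so H_2 = 0.
  H_3: rank ker ∂_3 − rank ∂_4 = (3 − 3) − 0 = 0, and there is no ∂_4, so H_3 = 0.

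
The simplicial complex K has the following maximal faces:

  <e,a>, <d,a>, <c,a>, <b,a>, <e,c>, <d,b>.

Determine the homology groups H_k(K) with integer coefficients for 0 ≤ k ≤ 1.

H_0 = Z,  H_1 = Z^2.

Fix the vertex order a < b < c < d < e and write every simplex with vertices in increasing order. Then dim K = 1 and the simplices of K are:

  0-simplices (5): a, b, c, d, e
  1-simplices (6): ab, ac, ad, ae, bd, ce

giving chain groups C_0 ≅ Z^5, C_1 ≅ Z^6.

∂_1: C_1 → C_0 is given by ∂[p,q] = [q] − [p]. For instance
  ∂ab = b − a.
This gives a 5×6 integer matrix of rank 4; reducing to Smith normal form yields diagonal entries (1,1,1,1).

Computing H_k = (kernel of ∂_k) / (image of ∂_{k+1}):

  H_0: rank C_0 − rank ∂_1 = 5 − 4 = 1, and the invariant factors of ∂_1 are all 1, so H_0 = Z.
  H_1: rank ker ∂_1 − rank ∂_2 = (6 − 4) − 0 = 2, and there is no ∂_2, so H_1 = Z^2.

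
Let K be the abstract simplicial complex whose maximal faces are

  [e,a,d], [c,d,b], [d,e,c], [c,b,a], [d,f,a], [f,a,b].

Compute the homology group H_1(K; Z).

We work with the vertex ordering a < b < c < d < e < f. The simplices of K, each written with vertices in increasing order, are:

  0-simplices (6): a, b, c, d, e, f
  1-simplices (12): ab, ac, ad, ae, af, bc, bd, bf, cd, ce, de, df
  2-simplices (6): abc, abf, ade, adf, bcd, cde

Hence C_0 ≅ Z^6, C_1 ≅ Z^12, C_2 ≅ Z^6.

∂_1: C_1 → C_0 is given by ∂[p,q] = [q] − [p].
The 6×12 boundary matrix has rank 5 and Smith normal form diag(1,1,1,1,1).

Boundary ∂_2: C_2 → C_1 sends each 2-simplex [p,q,r] to [q,r] − [p,r] + [p,q]. For instance
  ∂abc = bc − ac + ab,
  ∂ade = de − ae + ad.
The 12×6 boundary matrix has rank 6 and Smith normal form diag(1,1,1,1,1,1).

Now H_k = ker ∂_k / im ∂_{k+1}, so:

  H_1: rank ker ∂_1 − rank ∂_2 = (12 − 5) − 6 = 1, and the invariant factors of ∂_2 are all 1, so H_1 = Z.

H_1 ≅ Z.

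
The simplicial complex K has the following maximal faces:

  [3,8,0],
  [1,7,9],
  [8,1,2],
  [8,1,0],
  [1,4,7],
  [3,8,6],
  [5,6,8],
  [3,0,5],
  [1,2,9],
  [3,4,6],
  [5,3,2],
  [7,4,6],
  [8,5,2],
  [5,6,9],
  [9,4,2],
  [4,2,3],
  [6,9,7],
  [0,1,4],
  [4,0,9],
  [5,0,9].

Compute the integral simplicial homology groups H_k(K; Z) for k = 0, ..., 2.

H_0 ≅ Z,  H_1 ≅ Z ⊕ Z/2,  H_2 = 0.

We work with the vertex ordering 0 < 1 < 2 < 3 < 4 < 5 < 6 < 7 < 8 < 9. The simplices of K, each written with vertices in increasing order, are:

  0-simplices (10): [0], [1], [2], [3], [4], [5], [6], [7], [8], [9]
  1-simplices (30): (30 of them)
  2-simplices (20): (20 of them)

Hence C_0 ≅ Z^10, C_1 ≅ Z^30, C_2 ≅ Z^20.

∂_1: C_1 → C_0 is given by ∂[p,q] = [q] − [p].
The resulting 10×30 matrix has rank 9, and its Smith normal form has invariant factors (1,1,1,1,1,1,1,1,1).

∂_2: C_2 → C_1 sends each 2-simplex [p,q,r] to [q,r] − [p,r] + [p,q]. For instance
  ∂[0,1,8] = [1,8] − [0,8] + [0,1],
  ∂[0,3,8] = [3,8] − [0,8] + [0,3].
The resulting 30×20 matrix has rank 20, and its Smith normal form has invariant factors (1,1,1,1,1,1,1,1,1,1,1,1,1,1,1,1,1,1,1,2).

Computing H_k = (kernel of ∂_k) / (image of ∂_{k+1}):

  H_0: rank C_0 − rank ∂_1 = 10 − 9 = 1, and the invariant factors of ∂_1 are all 1, so H_0 ≅ Z.
  H_1: rank ker ∂_1 − rank ∂_2 = (30 − 9) − 20 = 1, and ∂_2 has invariant factor 2 > 1, so H_1 ≅ Z ⊕ Z/2.
  H_2: rank ker ∂_2 − rank ∂_3 = (20 − 20) − 0 = 0, and there is no ∂_3, so H_2 ≅ 0.

As a check, the Euler characteristic is 10 − 30 + 20 = 0, which agrees with 1 − 1 + 0 = 0.
(K is a triangulation of the Klein bottle.)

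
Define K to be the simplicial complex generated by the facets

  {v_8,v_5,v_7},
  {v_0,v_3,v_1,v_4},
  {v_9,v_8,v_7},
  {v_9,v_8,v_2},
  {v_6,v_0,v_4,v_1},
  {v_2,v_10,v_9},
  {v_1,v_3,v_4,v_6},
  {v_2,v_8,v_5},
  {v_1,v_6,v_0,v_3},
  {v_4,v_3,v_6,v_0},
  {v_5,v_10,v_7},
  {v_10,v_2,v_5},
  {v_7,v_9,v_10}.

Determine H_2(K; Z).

Take the total order v_0 < v_1 < v_2 < v_3 < v_4 < v_5 < v_6 < v_7 < v_8 < v_9 < v_10 on the vertex set. Then K (dimension 3) consists of the simplices:

  0-simplices (11): [v_0], [v_1], [v_2], [v_3], [v_4], [v_5], [v_6], [v_7], [v_8], [v_9], [v_10]
  1-simplices (22): (22 of them)
  2-simplices (18): (18 of them)
  3-simplices (5): [v_0,v_1,v_3,v_4], [v_0,v_1,v_3,v_6], [v_0,v_1,v_4,v_6], [v_0,v_3,v_4,v_6], [v_1,v_3,v_4,v_6]

Hence C_0 ≅ Z^11, C_1 ≅ Z^22, C_2 ≅ Z^18, C_3 ≅ Z^5.

Boundary ∂_1: C_1 → C_0 is given by ∂[p,q] = [q] − [p].
The resulting 11×22 matrix has rank 9, and its Smith normal form has invariant factors (1,1,1,1,1,1,1,1,1).

The boundary map ∂_2: C_2 → C_1 acts by ∂[p,q,r] = [q,r] − [p,r] + [p,q]. For instance
  ∂[v_1,v_4,v_6] = [v_4,v_6] − [v_1,v_6] + [v_1,v_4],
  ∂[v_1,v_3,v_4] = [v_3,v_4] − [v_1,v_4] + [v_1,v_3].
This gives a 22×18 integer matrix of rank 13; reducing to Smith normal form yields diagonal entries (1,1,1,1,1,1,1,1,1,1,1,1,1).

The boundary map ∂_3: C_3 → C_2 sends each 3-simplex σ to the alternating sum Σ_i (−1)^i (σ with its i-th vertex removed). For instance
  ∂[v_0,v_1,v_3,v_6] = [v_1,v_3,v_6] − [v_0,v_3,v_6] + [v_0,v_1,v_6] − [v_0,v_1,v_3],
  ∂[v_0,v_3,v_4,v_6] = [v_3,v_4,v_6] − [v_0,v_4,v_6] + [v_0,v_3,v_6] − [v_0,v_3,v_4].
This gives a 18×5 integer matrix of rank 4; reducing to Smith normal form yields diagonal entries (1,1,1,1).

Now H_k = ker ∂_k / im ∂_{k+1}, so:

  H_2: rank ker ∂_2 − rank ∂_3 = (18 − 13) − 4 = 1, and the invariant factors of ∂_3 are all 1, so H_2 = Z.

H_2 ≅ Z.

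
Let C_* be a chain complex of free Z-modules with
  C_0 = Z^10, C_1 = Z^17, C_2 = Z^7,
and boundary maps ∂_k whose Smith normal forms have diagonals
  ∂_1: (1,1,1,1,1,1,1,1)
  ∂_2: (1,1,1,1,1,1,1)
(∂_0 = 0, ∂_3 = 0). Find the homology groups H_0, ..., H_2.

H_0: b_0 = 10 − 0 − 8 = 2; torsion from ∂_1 factors > 1: none. So H_0 ≅ Z^2.
H_1: b_1 = 17 − 8 − 7 = 2; torsion from ∂_2 factors > 1: none. So H_1 ≅ Z^2.
H_2: b_2 = 7 − 7 − 0 = 0; torsion from ∂_3 factors > 1: none. So H_2 ≅ 0.

H_0 ≅ Z^2,  H_1 ≅ Z^2,  H_2 = 0.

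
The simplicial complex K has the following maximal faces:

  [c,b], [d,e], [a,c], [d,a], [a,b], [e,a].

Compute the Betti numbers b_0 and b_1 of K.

K has 5 vertices, 6 edges.
rank ∂_0 = 0, rank ∂_1 = 4 ⇒ b_0 = 5 − 0 − 4 = 1; all invariant factors of ∂_1 are 1 so no torsion. So H_0 ≅ Z.
rank ∂_1 = 4, rank ∂_2 = 0 ⇒ b_1 = 6 − 4 − 0 = 2. So H_1 ≅ Z^2.

b_0 = 1, b_1 = 2.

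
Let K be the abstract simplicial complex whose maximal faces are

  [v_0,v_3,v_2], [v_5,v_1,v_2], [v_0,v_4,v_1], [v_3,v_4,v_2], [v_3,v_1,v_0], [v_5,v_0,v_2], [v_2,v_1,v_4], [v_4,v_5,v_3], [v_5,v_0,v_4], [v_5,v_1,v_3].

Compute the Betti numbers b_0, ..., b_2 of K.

We work with the vertex ordering v_0 < v_1 < v_2 < v_3 < v_4 < v_5. The simplices of K, each written with vertices in increasing order, are:

  0-simplices (6): [v_0], [v_1], [v_2], [v_3], [v_4], [v_5]
  1-simplices (15): (15 of them)
  2-simplices (10): [v_0,v_1,v_3], [v_0,v_1,v_4], [v_0,v_2,v_3], [v_0,v_2,v_5], [v_0,v_4,v_5], [v_1,v_2,v_4], [v_1,v_2,v_5], [v_1,v_3,v_5], [v_2,v_3,v_4], [v_3,v_4,v_5]

giving chain groups C_0 ≅ Z^6, C_1 ≅ Z^15, C_2 ≅ Z^10.

Boundary ∂_1: C_1 → C_0 is given by ∂[p,q] = [q] − [p]. For instance
  ∂[v_2,v_5] = [v_5] − [v_2].
The 6×15 boundary matrix has rank 5 and Smith normal form diag(1,1,1,1,1).

Boundary ∂_2: C_2 → C_1 sends each 2-simplex [p,q,r] to [q,r] − [p,r] + [p,q]. For instance
  ∂[v_2,v_3,v_4] = [v_3,v_4] − [v_2,v_4] + [v_2,v_3],
  ∂[v_1,v_2,v_5] = [v_2,v_5] − [v_1,v_5] + [v_1,v_2].
The 15×10 boundary matrix has rank 10 and Smith normal form diag(1,1,1,1,1,1,1,1,1,2).

Now H_k = ker ∂_k / im ∂_{k+1}, so:

  H_0: rank C_0 − rank ∂_1 = 6 − 5 = 1, and the invariant factors of ∂_1 are all 1, so H_0 = Z.
  H_1: rank ker ∂_1 − rank ∂_2 = (15 − 5) − 10 = 0, and ∂_2 has invariant factor 2 > 1, so H_1 = Z_2.
  H_2: rank ker ∂_2 − rank ∂_3 = (10 − 10) − 0 = 0, and there is no ∂_3, so H_2 = 0.

Hence the Betti numbers are b_0 = 1, b_1 = 0, b_2 = 0.

b_0 = 1, b_1 = 0, b_2 = 0.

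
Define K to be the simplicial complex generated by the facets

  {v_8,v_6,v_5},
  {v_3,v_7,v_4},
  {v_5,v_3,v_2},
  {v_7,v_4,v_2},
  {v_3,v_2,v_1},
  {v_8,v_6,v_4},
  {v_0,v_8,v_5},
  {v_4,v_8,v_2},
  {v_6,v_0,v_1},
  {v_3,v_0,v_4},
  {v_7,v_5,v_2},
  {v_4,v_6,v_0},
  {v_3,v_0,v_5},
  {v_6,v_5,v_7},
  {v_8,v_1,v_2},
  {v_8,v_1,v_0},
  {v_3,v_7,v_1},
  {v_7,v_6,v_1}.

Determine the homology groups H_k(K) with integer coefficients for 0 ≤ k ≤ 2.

We work with the vertex ordering v_0 < v_1 < v_2 < v_3 < v_4 < v_5 < v_6 < v_7 < v_8. The simplices of K, each written with vertices in increasing order, are:

  0-simplices (9): [v_0], [v_1], [v_2], [v_3], [v_4], [v_5], [v_6], [v_7], [v_8]
  1-simplices (27): (27 of them)
  2-simplices (18): (18 of them)

giving chain groups C_0 ≅ Z^9, C_1 ≅ Z^27, C_2 ≅ Z^18.

Boundary ∂_1: C_1 → C_0 is given by ∂[p,q] = [q] − [p].
As a 9×27 matrix over Z this has rank 8, with invariant factors (1,1,1,1,1,1,1,1).

Boundary ∂_2: C_2 → C_1 sends each 2-simplex [p,q,r] to [q,r] − [p,r] + [p,q]. For instance
  ∂[v_0,v_1,v_8] = [v_1,v_8] − [v_0,v_8] + [v_0,v_1],
  ∂[v_1,v_3,v_7] = [v_3,v_7] − [v_1,v_7] + [v_1,v_3].
The 27×18 boundary matrix has rank 18 and Smith normal form diag(1,1,1,1,1,1,1,1,1,1,1,1,1,1,1,1,1,2).

Now H_k = ker ∂_k / im ∂_{k+1}, so:

  H_0: rank C_0 − rank ∂_1 = 9 − 8 = 1, and the invariant factors of ∂_1 are all 1, so H_0 = Z.
  H_1: rank ker ∂_1 − rank ∂_2 = (27 − 8) − 18 = 1, and ∂_2 has invariant factor 2 > 1, so H_1 = Z ⊕ Z/2Z.
  H_2: rank ker ∂_2 − rank ∂_3 = (18 − 18) − 0 = 0, and there is no ∂_3, so H_2 = 0.

As a check, the Euler characteristic is 9 − 27 + 18 = 0, which agrees with 1 − 1 + 0 = 0.

H_0 = Z,  H_1 = Z ⊕ Z/2Z,  H_2 = 0.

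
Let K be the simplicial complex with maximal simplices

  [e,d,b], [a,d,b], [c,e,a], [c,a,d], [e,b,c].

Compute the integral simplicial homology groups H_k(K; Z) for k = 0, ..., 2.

Take the total order a < b < c < d < e on the vertex set. Then K (dimension 2) consists of the simplices:

  0-simplices (5): a, b, c, d, e
  1-simplices (10): ab, ac, ad, ae, bc, bd, be, cd, ce, de
  2-simplices (5): abd, acd, ace, bce, bde

giving chain groups C_0 ≅ Z^5, C_1 ≅ Z^10, C_2 ≅ Z^5.

The boundary map ∂_1: C_1 → C_0 is given by ∂[p,q] = [q] − [p]. For instance
  ∂de = e − d.
As a 5×10 matrix over Z this has rank 4, with invariant factors (1,1,1,1).

The boundary map ∂_2: C_2 → C_1 acts by ∂[p,q,r] = [q,r] − [p,r] + [p,q]. For instance
  ∂ace = ce − ae + ac,
  ∂bde = de − be + bd.
The resulting 10×5 matrix has rank 5, and its Smith normal form has invariant factors (1,1,1,1,1).

Now H_k = ker ∂_k / im ∂_{k+1}, so:

  H_0: rank C_0 − rank ∂_1 = 5 − 4 = 1, and the invariant factors of ∂_1 are all 1, so H_0 = Z.
  H_1: rank ker ∂_1 − rank ∂_2 = (10 − 4) − 5 = 1, and the invariant factors of ∂_2 are all 1, so H_1 = Z.
  H_2: rank ker ∂_2 − rank ∂_3 = (5 − 5) − 0 = 0, and there is no ∂_3, so H_2 = 0.

As a check, the Euler characteristic is 5 − 10 + 5 = 0, which agrees with 1 − 1 + 0 = 0.
(K is a triangulation of the Möbius band.)

H_0 ≅ Z,  H_1 ≅ Z,  H_2 = 0.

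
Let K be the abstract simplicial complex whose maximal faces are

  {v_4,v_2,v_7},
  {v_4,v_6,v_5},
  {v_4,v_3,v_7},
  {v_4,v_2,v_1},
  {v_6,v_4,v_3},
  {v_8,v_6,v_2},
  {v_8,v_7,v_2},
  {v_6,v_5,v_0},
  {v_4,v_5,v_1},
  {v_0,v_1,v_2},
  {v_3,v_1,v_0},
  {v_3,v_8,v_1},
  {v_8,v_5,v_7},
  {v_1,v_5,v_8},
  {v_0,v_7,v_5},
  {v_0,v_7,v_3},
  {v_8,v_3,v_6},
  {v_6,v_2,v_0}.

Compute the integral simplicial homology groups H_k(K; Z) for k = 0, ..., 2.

H_0 ≅ Z,  H_1 ≅ Z^2,  H_2 ≅ Z.

Order the vertices as v_0 < v_1 < v_2 < v_3 < v_4 < v_5 < v_6 < v_7 < v_8. Listing each simplex with vertices in this order, K has dimension 2 with simplices:

  0-simplices (9): [v_0], [v_1], [v_2], [v_3], [v_4], [v_5], [v_6], [v_7], [v_8]
  1-simplices (27): (27 of them)
  2-simplices (18): (18 of them)

giving chain groups C_0 ≅ Z^9, C_1 ≅ Z^27, C_2 ≅ Z^18.

Boundary ∂_1: C_1 → C_0 maps an edge to its endpoints' difference, ∂[p,q] = q − p.
The 9×27 boundary matrix has rank 8 and Smith normal form diag(1,1,1,1,1,1,1,1).

∂_2: C_2 → C_1 sends each 2-simplex [p,q,r] to [q,r] − [p,r] + [p,q]. For instance
  ∂[v_2,v_7,v_8] = [v_7,v_8] − [v_2,v_8] + [v_2,v_7],
  ∂[v_3,v_6,v_8] = [v_6,v_8] − [v_3,v_8] + [v_3,v_6].
As a 27×18 matrix over Z this has rank 17, with invariant factors (1,1,1,1,1,1,1,1,1,1,1,1,1,1,1,1,1).

Reading off H_k = ker ∂_k / im ∂_{k+1}:

  H_0: rank C_0 − rank ∂_1 = 9 − 8 = 1, and the invariant factors of ∂_1 are all 1, so H_0 ≅ Z.
  H_1: rank ker ∂_1 − rank ∂_2 = (27 − 8) − 17 = 2, and the invariant factors of ∂_2 are all 1, so H_1 ≅ Z^2.
  H_2: rank ker ∂_2 − rank ∂_3 = (18 − 17) − 0 = 1, and there is no ∂_3, so H_2 ≅ Z.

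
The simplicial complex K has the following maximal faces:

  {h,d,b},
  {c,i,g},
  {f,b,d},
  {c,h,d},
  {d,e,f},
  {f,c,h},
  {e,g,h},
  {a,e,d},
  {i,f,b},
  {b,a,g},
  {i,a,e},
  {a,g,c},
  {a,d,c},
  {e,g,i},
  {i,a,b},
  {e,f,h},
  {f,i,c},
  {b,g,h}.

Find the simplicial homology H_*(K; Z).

H_0 ≅ Z,  H_1 ≅ Z ⊕ Z/2,  H_2 = 0.

Fix the vertex order a < b < c < d < e < f < g < h < i and write every simplex with vertices in increasing order. Then dim K = 2 and the simplices of K are:

  0-simplices (9): a, b, c, d, e, f, g, h, i
  1-simplices (27): ab, ac, ad, ae, ag, ai, bd, bf, bg, bh, bi, cd, cf, cg, ch, ci, de, df, dh, ef, eg, eh, ei, fh, fi, gh, gi
  2-simplices (18): abg, abi, acd, acg, ade, aei, bdf, bdh, bfi, bgh, cdh, cfh, cfi, cgi, def, efh, egh, egi

so the chain groups are C_0 ≅ Z^9, C_1 ≅ Z^27, C_2 ≅ Z^18.

∂_1: C_1 → C_0 maps an edge to its endpoints' difference, ∂[p,q] = q − p.
This gives a 9×27 integer matrix of rank 8; reducing to Smith normal form yields diagonal entries (1,1,1,1,1,1,1,1).

∂_2: C_2 → C_1 maps a triangle to the signed sum of its edges. For instance
  ∂bdh = dh − bh + bd,
  ∂abi = bi − ai + ab.
The 27×18 boundary matrix has rank 18 and Smith normal form diag(1,1,1,1,1,1,1,1,1,1,1,1,1,1,1,1,1,2).

Now H_k = ker ∂_k / im ∂_{k+1}, so:

  H_0: rank C_0 − rank ∂_1 = 9 − 8 = 1, and the invariant factors of ∂_1 are all 1, so H_0 ≅ Z.
  H_1: rank ker ∂_1 − rank ∂_2 = (27 − 8) − 18 = 1, and ∂_2 has invariant factor 2 > 1, so H_1 ≅ Z ⊕ Z/2.
  H_2: rank ker ∂_2 − rank ∂_3 = (18 − 18) − 0 = 0, and there is no ∂_3, so H_2 ≅ 0.

(K is a triangulation of the Klein bottle.)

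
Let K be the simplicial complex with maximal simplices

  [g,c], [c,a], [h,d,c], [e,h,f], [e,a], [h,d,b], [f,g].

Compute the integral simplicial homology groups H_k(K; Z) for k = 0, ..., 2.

H_0 = Z,  H_1 = Z^2,  H_2 = 0.

Fix the vertex order a < b < c < d < e < f < g < h and write every simplex with vertices in increasing order. Then dim K = 2 and the simplices of K are:

  0-simplices (8): a, b, c, d, e, f, g, h
  1-simplices (12): ac, ae, bd, bh, cd, cg, ch, dh, ef, eh, fg, fh
  2-simplices (3): bdh, cdh, efh

so the chain groups are C_0 ≅ Z^8, C_1 ≅ Z^12, C_2 ≅ Z^3.

The boundary map ∂_1: C_1 → C_0 sends each edge [p,q] (with p < q) to q − p. For instance
  ∂bh = h − b.
This gives a 8×12 integer matrix of rank 7; reducing to Smith normal form yields diagonal entries (1,1,1,1,1,1,1).

The boundary map ∂_2: C_2 → C_1 acts by ∂[p,q,r] = [q,r] − [p,r] + [p,q]. For instance
  ∂bdh = dh − bh + bd,
  ∂cdh = dh − ch + cd.
This gives a 12×3 integer matrix of rank 3; reducing to Smith normal form yields diagonal entries (1,1,1).

Computing H_k = (kernel of ∂_k) / (image of ∂_{k+1}):

  H_0: rank C_0 − rank ∂_1 = 8 − 7 = 1, and the invariant factors of ∂_1 are all 1, so H_0 = Z.
  H_1: rank ker ∂_1 − rank ∂_2 = (12 − 7) − 3 = 2, and the invariant factors of ∂_2 are all 1, so H_1 = Z^2.
  H_2: rank ker ∂_2 − rank ∂_3 = (3 − 3) − 0 = 0, and there is no ∂_3, so H_2 = 0.

As a check, the Euler characteristic is 8 − 12 + 3 = -1, which agrees with 1 − 2 + 0 = -1.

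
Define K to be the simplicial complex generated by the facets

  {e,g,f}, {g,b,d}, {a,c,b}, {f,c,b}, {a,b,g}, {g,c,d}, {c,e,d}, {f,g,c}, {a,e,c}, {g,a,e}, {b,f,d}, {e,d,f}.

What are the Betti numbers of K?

b_0 = 1, b_1 = 0, b_2 = 0.

K has 7 vertices, 18 edges, 12 triangles.
rank ∂_0 = 0, rank ∂_1 = 6 ⇒ b_0 = 7 − 0 − 6 = 1; all invariant factors of ∂_1 are 1 so no torsion. So H_0 = Z.
rank ∂_1 = 6, rank ∂_2 = 12 ⇒ b_1 = 18 − 6 − 12 = 0; ∂_2 has invariant factor(s) [2] giving torsion. So H_1 = Z/2Z.
rank ∂_2 = 12, rank ∂_3 = 0 ⇒ b_2 = 12 − 12 − 0 = 0. So H_2 = 0.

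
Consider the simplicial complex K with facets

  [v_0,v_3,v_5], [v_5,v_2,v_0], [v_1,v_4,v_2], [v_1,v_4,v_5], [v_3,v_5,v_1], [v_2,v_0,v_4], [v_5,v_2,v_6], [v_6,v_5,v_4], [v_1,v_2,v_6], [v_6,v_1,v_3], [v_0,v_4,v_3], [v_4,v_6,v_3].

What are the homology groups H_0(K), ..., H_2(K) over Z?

H_0 ≅ Z,  H_1 ≅ Z/2Z,  H_2 = 0.

Order the vertices as v_0 < v_1 < v_2 < v_3 < v_4 < v_5 < v_6. Listing each simplex with vertices in this order, K has dimension 2 with simplices:

  0-simplices (7): [v_0], [v_1], [v_2], [v_3], [v_4], [v_5], [v_6]
  1-simplices (18): (18 of them)
  2-simplices (12): (12 of them)

so the chain groups are C_0 ≅ Z^7, C_1 ≅ Z^18, C_2 ≅ Z^12.

∂_1: C_1 → C_0 maps an edge to its endpoints' difference, ∂[p,q] = q − p. For instance
  ∂[v_3,v_6] = [v_6] − [v_3].
The resulting 7×18 matrix has rank 6, and its Smith normal form has invariant factors (1,1,1,1,1,1).

∂_2: C_2 → C_1 sends each 2-simplex [p,q,r] to [q,r] − [p,r] + [p,q]. For instance
  ∂[v_3,v_4,v_6] = [v_4,v_6] − [v_3,v_6] + [v_3,v_4],
  ∂[v_1,v_2,v_4] = [v_2,v_4] − [v_1,v_4] + [v_1,v_2].
This gives a 18×12 integer matrix of rank 12; reducing to Smith normal form yields diagonal entries (1,1,1,1,1,1,1,1,1,1,1,2).

Computing H_k = (kernel of ∂_k) / (image of ∂_{k+1}):

  H_0: rank C_0 − rank ∂_1 = 7 − 6 = 1, and the invariant factors of ∂_1 are all 1, so H_0 = Z.
  H_1: rank ker ∂_1 − rank ∂_2 = (18 − 6) − 12 = 0, and ∂_2 has invariant factor 2 > 1, so H_1 = Z/2Z.
  H_2: rank ker ∂_2 − rank ∂_3 = (12 − 12) − 0 = 0, and there is no ∂_3, so H_2 = 0.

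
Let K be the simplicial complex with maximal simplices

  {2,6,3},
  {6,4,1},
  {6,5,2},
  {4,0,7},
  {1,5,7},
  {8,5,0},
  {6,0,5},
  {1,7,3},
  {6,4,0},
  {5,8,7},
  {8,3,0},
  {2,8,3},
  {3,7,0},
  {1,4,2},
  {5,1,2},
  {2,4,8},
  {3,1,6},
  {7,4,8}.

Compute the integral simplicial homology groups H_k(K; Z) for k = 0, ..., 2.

H_0 = Z,  H_1 = Z ⊕ Z/2Z,  H_2 = 0.

Take the total order 0 < 1 < 2 < 3 < 4 < 5 < 6 < 7 < 8 on the vertex set. Then K (dimension 2) consists of the simplices:

  0-simplices (9): [0], [1], [2], [3], [4], [5], [6], [7], [8]
  1-simplices (27): (27 of them)
  2-simplices (18): [0,3,7], [0,3,8], [0,4,6], [0,4,7], [0,5,6], [0,5,8], [1,2,4], [1,2,5], [1,3,6], [1,3,7], [1,4,6], [1,5,7], [2,3,6], [2,3,8], [2,4,8], [2,5,6], [4,7,8], [5,7,8]

so the chain groups are C_0 ≅ Z^9, C_1 ≅ Z^27, C_2 ≅ Z^18.

The boundary map ∂_1: C_1 → C_0 maps an edge to its endpoints' difference, ∂[p,q] = q − p. For instance
  ∂[3,8] = [8] − [3].
The 9×27 boundary matrix has rank 8 and Smith normal form diag(1,1,1,1,1,1,1,1).

The boundary map ∂_2: C_2 → C_1 maps a triangle to the signed sum of its edges. For instance
  ∂[0,5,8] = [5,8] − [0,8] + [0,5],
  ∂[1,3,6] = [3,6] − [1,6] + [1,3].
The 27×18 boundary matrix has rank 18 and Smith normal form diag(1,1,1,1,1,1,1,1,1,1,1,1,1,1,1,1,1,2).

Computing H_k = (kernel of ∂_k) / (image of ∂_{k+1}):

  H_0: rank C_0 − rank ∂_1 = 9 − 8 = 1, and the invariant factors of ∂_1 are all 1, so H_0 = Z.
  H_1: rank ker ∂_1 − rank ∂_2 = (27 − 8) − 18 = 1, and ∂_2 has invariant factor 2 > 1, so H_1 = Z ⊕ Z/2Z.
  H_2: rank ker ∂_2 − rank ∂_3 = (18 − 18) − 0 = 0, and there is no ∂_3, so H_2 = 0.

As a check, the Euler characteristic is 9 − 27 + 18 = 0, which agrees with 1 − 1 + 0 = 0.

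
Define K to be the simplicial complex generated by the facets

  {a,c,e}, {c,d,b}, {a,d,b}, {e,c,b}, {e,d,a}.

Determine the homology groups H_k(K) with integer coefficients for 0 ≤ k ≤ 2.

Take the total order a < b < c < d < e on the vertex set. Then K (dimension 2) consists of the simplices:

  0-simplices (5): a, b, c, d, e
  1-simplices (10): ab, ac, ad, ae, bc, bd, be, cd, ce, de
  2-simplices (5): abd, ace, ade, bcd, bce

Hence C_0 ≅ Z^5, C_1 ≅ Z^10, C_2 ≅ Z^5.

Boundary ∂_1: C_1 → C_0 maps an edge to its endpoints' difference, ∂[p,q] = q − p. For instance
  ∂ce = e − c.
This gives a 5×10 integer matrix of rank 4; reducing to Smith normal form yields diagonal entries (1,1,1,1).

∂_2: C_2 → C_1 sends each 2-simplex [p,q,r] to [q,r] − [p,r] + [p,q]. For instance
  ∂ace = ce − ae + ac,
  ∂ade = de − ae + ad.
This gives a 10×5 integer matrix of rank 5; reducing to Smith normal form yields diagonal entries (1,1,1,1,1).

From H_k ≅ ker(∂_k) / im(∂_{k+1}) we obtain:

  H_0: rank C_0 − rank ∂_1 = 5 − 4 = 1, and the invariant factors of ∂_1 are all 1, so H_0 ≅ Z.
  H_1: rank ker ∂_1 − rank ∂_2 = (10 − 4) − 5 = 1, and the invariant factors of ∂_2 are all 1, so H_1 ≅ Z.
  H_2: rank ker ∂_2 − rank ∂_3 = (5 − 5) − 0 = 0, and there is no ∂_3, so H_2 ≅ 0.

H_0 = Z,  H_1 = Z,  H_2 = 0.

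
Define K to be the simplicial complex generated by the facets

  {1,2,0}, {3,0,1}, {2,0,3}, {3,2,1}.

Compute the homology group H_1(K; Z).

Order the vertices as 0 < 1 < 2 < 3. Listing each simplex with vertices in this order, K has dimension 2 with simplices:

  0-simplices (4): [0], [1], [2], [3]
  1-simplices (6): [0,1], [0,2], [0,3], [1,2], [1,3], [2,3]
  2-simplices (4): [0,1,2], [0,1,3], [0,2,3], [1,2,3]

Hence C_0 ≅ Z^4, C_1 ≅ Z^6, C_2 ≅ Z^4.

∂_1: C_1 → C_0 maps an edge to its endpoints' difference, ∂[p,q] = q − p. For instance
  ∂[2,3] = [3] − [2].
As a 4×6 matrix over Z this has rank 3, with invariant factors (1,1,1).

∂_2: C_2 → C_1 maps a triangle to the signed sum of its edges. For instance
  ∂[0,1,2] = [1,2] − [0,2] + [0,1],
  ∂[1,2,3] = [2,3] − [1,3] + [1,2].
This gives a 6×4 integer matrix of rank 3; reducing to Smith normal form yields diagonal entries (1,1,1).

Computing H_k = (kernel of ∂_k) / (image of ∂_{k+1}):

  H_1: rank ker ∂_1 − rank ∂_2 = (6 − 3) − 3 = 0, and the invariant factors of ∂_2 are all 1, so H_1 ≅ 0.

(K is a triangulation of the 2-sphere S^2.)

H_1 ≅ 0.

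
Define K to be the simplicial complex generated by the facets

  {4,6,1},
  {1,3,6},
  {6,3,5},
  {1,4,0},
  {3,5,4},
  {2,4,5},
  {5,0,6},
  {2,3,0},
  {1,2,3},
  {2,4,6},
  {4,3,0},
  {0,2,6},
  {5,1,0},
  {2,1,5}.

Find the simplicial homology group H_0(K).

H_0 = Z.

K has 7 vertices, 21 edges, 14 triangles.
rank ∂_0 = 0, rank ∂_1 = 6 ⇒ b_0 = 7 − 0 − 6 = 1; all invariant factors of ∂_1 are 1 so no torsion. So H_0 = Z.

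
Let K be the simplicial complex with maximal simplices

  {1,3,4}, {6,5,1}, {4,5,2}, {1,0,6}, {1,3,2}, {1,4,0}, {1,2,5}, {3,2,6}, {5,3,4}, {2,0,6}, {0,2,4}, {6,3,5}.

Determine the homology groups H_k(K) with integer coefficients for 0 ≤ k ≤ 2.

H_0 = Z,  H_1 = Z_2,  H_2 = 0.

Order the vertices as 0 < 1 < 2 < 3 < 4 < 5 < 6. Listing each simplex with vertices in this order, K has dimension 2 with simplices:

  0-simplices (7): [0], [1], [2], [3], [4], [5], [6]
  1-simplices (18): [0,1], [0,2], [0,4], [0,6], [1,2], [1,3], [1,4], [1,5], [1,6], [2,3], [2,4], [2,5], [2,6], [3,4], [3,5], [3,6], [4,5], [5,6]
  2-simplices (12): [0,1,4], [0,1,6], [0,2,4], [0,2,6], [1,2,3], [1,2,5], [1,3,4], [1,5,6], [2,3,6], [2,4,5], [3,4,5], [3,5,6]

Hence C_0 ≅ Z^7, C_1 ≅ Z^18, C_2 ≅ Z^12.

∂_1: C_1 → C_0 is given by ∂[p,q] = [q] − [p]. For instance
  ∂[0,2] = [2] − [0].
As a 7×18 matrix over Z this has rank 6, with invariant factors (1,1,1,1,1,1).

The boundary map ∂_2: C_2 → C_1 acts by ∂[p,q,r] = [q,r] − [p,r] + [p,q]. For instance
  ∂[3,4,5] = [4,5] − [3,5] + [3,4],
  ∂[2,3,6] = [3,6] − [2,6] + [2,3].
The resulting 18×12 matrix has rank 12, and its Smith normal form has invariant factors (1,1,1,1,1,1,1,1,1,1,1,2).

Computing H_k = (kernel of ∂_k) / (image of ∂_{k+1}):

  H_0: rank C_0 − rank ∂_1 = 7 − 6 = 1, and the invariant factors of ∂_1 are all 1, so H_0 = Z.
  H_1: rank ker ∂_1 − rank ∂_2 = (18 − 6) − 12 = 0, and ∂_2 has invariant factor 2 > 1, so H_1 = Z_2.
  H_2: rank ker ∂_2 − rank ∂_3 = (12 − 12) − 0 = 0, and there is no ∂_3, so H_2 = 0.

(K is a triangulation of the real projective plane RP^2.)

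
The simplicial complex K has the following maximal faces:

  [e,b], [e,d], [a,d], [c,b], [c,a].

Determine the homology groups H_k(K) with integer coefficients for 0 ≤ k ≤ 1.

H_0 ≅ Z,  H_1 ≅ Z.

Order the vertices as a < b < c < d < e. Listing each simplex with vertices in this order, K has dimension 1 with simplices:

  0-simplices (5): a, b, c, d, e
  1-simplices (5): ac, ad, bc, be, de

so the chain groups are C_0 ≅ Z^5, C_1 ≅ Z^5.

The boundary map ∂_1: C_1 → C_0 is given by ∂[p,q] = [q] − [p]. For instance
  ∂ac = c − a.
As a 5×5 matrix over Z this has rank 4, with invariant factors (1,1,1,1).

Computing H_k = (kernel of ∂_k) / (image of ∂_{k+1}):

  H_0: rank C_0 − rank ∂_1 = 5 − 4 = 1, and the invariant factors of ∂_1 are all 1, so H_0 = Z.
  H_1: rank ker ∂_1 − rank ∂_2 = (5 − 4) − 0 = 1, and there is no ∂_2, so H_1 = Z.

As a check, the Euler characteristic is 5 − 5 = 0, which agrees with 1 − 1 = 0.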